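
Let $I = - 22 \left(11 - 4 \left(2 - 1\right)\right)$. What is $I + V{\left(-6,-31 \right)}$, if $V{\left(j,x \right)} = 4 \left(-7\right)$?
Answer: $-182$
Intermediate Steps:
$V{\left(j,x \right)} = -28$
$I = -154$ ($I = - 22 \left(11 - 4\right) = \left(-22\right) 7 = -154$)
$I + V{\left(-6,-31 \right)} = -154 - 28 = -182$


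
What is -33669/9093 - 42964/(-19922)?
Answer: -6668623/4313113 ≈ -1.5461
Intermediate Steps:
-33669/9093 - 42964/(-19922) = -33669*1/9093 - 42964*(-1/19922) = -11223/3031 + 21482/9961 = -6668623/4313113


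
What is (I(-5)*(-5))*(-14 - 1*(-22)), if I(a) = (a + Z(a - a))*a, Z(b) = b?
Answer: -1000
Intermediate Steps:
I(a) = a² (I(a) = (a + (a - a))*a = (a + 0)*a = a*a = a²)
(I(-5)*(-5))*(-14 - 1*(-22)) = ((-5)²*(-5))*(-14 - 1*(-22)) = (25*(-5))*(-14 + 22) = -125*8 = -1000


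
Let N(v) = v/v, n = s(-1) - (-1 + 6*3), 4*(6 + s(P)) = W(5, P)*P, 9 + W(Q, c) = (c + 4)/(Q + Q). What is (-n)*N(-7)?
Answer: 833/40 ≈ 20.825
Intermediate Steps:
W(Q, c) = -9 + (4 + c)/(2*Q) (W(Q, c) = -9 + (c + 4)/(Q + Q) = -9 + (4 + c)/((2*Q)) = -9 + (4 + c)*(1/(2*Q)) = -9 + (4 + c)/(2*Q))
s(P) = -6 + P*(-43/5 + P/10)/4 (s(P) = -6 + (((½)*(4 + P - 18*5)/5)*P)/4 = -6 + (((½)*(⅕)*(4 + P - 90))*P)/4 = -6 + (((½)*(⅕)*(-86 + P))*P)/4 = -6 + ((-43/5 + P/10)*P)/4 = -6 + (P*(-43/5 + P/10))/4 = -6 + P*(-43/5 + P/10)/4)
n = -833/40 (n = (-6 + (1/40)*(-1)*(-86 - 1)) - (-1 + 6*3) = (-6 + (1/40)*(-1)*(-87)) - (-1 + 18) = (-6 + 87/40) - 1*17 = -153/40 - 17 = -833/40 ≈ -20.825)
N(v) = 1
(-n)*N(-7) = -1*(-833/40)*1 = (833/40)*1 = 833/40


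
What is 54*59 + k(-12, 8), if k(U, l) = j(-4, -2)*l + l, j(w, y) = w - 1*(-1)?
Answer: 3170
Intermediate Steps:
j(w, y) = 1 + w (j(w, y) = w + 1 = 1 + w)
k(U, l) = -2*l (k(U, l) = (1 - 4)*l + l = -3*l + l = -2*l)
54*59 + k(-12, 8) = 54*59 - 2*8 = 3186 - 16 = 3170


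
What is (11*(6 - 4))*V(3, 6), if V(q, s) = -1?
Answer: -22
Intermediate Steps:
(11*(6 - 4))*V(3, 6) = (11*(6 - 4))*(-1) = (11*2)*(-1) = 22*(-1) = -22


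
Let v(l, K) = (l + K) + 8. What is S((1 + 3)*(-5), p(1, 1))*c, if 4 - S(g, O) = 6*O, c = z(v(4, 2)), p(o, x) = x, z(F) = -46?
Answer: 92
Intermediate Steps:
v(l, K) = 8 + K + l (v(l, K) = (K + l) + 8 = 8 + K + l)
c = -46
S(g, O) = 4 - 6*O
S((1 + 3)*(-5), p(1, 1))*c = (4 - 6*1)*(-46) = (4 - 6)*(-46) = -2*(-46) = 92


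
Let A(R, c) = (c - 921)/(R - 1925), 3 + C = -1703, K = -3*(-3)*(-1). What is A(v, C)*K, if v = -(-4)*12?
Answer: -23643/1877 ≈ -12.596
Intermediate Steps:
K = -9 (K = 9*(-1) = -9)
C = -1706 (C = -3 - 1703 = -1706)
v = 48 (v = -4*(-12) = 48)
A(R, c) = (-921 + c)/(-1925 + R)
A(v, C)*K = ((-921 - 1706)/(-1925 + 48))*(-9) = (-2627/(-1877))*(-9) = -1/1877*(-2627)*(-9) = (2627/1877)*(-9) = -23643/1877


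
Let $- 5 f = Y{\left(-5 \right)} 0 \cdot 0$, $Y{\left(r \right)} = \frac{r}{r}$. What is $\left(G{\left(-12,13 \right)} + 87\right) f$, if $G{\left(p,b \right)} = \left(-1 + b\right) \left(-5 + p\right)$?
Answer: $0$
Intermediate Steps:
$Y{\left(r \right)} = 1$
$f = 0$ ($f = - \frac{1 \cdot 0 \cdot 0}{5} = - \frac{0 \cdot 0}{5} = \left(- \frac{1}{5}\right) 0 = 0$)
$\left(G{\left(-12,13 \right)} + 87\right) f = \left(\left(5 - -12 - 65 + 13 \left(-12\right)\right) + 87\right) 0 = \left(\left(5 + 12 - 65 - 156\right) + 87\right) 0 = \left(-204 + 87\right) 0 = \left(-117\right) 0 = 0$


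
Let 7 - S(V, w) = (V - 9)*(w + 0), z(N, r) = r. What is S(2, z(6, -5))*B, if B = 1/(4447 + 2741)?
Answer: -7/1797 ≈ -0.0038954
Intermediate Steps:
B = 1/7188 ≈ 0.00013912
S(V, w) = 7 - w*(-9 + V) (S(V, w) = 7 - (V - 9)*(w + 0) = 7 - (-9 + V)*w = 7 - w*(-9 + V))
S(2, z(6, -5))*B = (7 + 9*(-5) - 1*2*(-5))*(1/7188) = (7 - 45 + 10)*(1/7188) = -28*1/7188 = -7/1797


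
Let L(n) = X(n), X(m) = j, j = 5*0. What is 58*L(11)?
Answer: 0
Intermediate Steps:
j = 0
X(m) = 0
L(n) = 0
58*L(11) = 58*0 = 0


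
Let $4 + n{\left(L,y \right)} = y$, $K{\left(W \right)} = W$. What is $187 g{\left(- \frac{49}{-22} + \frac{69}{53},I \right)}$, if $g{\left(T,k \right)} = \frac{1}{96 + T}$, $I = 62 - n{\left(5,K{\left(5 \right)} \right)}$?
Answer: $\frac{218042}{116051} \approx 1.8788$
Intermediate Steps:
$n{\left(L,y \right)} = -4 + y$
$I = 61$ ($I = 62 - \left(-4 + 5\right) = 62 - 1 = 61$)
$187 g{\left(- \frac{49}{-22} + \frac{69}{53},I \right)} = \frac{187}{96 + \left(- \frac{49}{-22} + \frac{69}{53}\right)} = \frac{187}{96 + \left(\left(-49\right) \left(- \frac{1}{22}\right) + 69 \cdot \frac{1}{53}\right)} = \frac{187}{96 + \left(\frac{49}{22} + \frac{69}{53}\right)} = \frac{187}{96 + \frac{4115}{1166}} = \frac{187}{\frac{116051}{1166}} = 187 \cdot \frac{1166}{116051} = \frac{218042}{116051}$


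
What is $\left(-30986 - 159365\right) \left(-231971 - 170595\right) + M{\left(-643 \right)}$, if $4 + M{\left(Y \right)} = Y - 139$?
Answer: $76628839880$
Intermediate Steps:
$M{\left(Y \right)} = -143 + Y$ ($M{\left(Y \right)} = -4 + \left(Y - 139\right) = -4 + \left(-139 + Y\right) = -143 + Y$)
$\left(-30986 - 159365\right) \left(-231971 - 170595\right) + M{\left(-643 \right)} = \left(-30986 - 159365\right) \left(-231971 - 170595\right) - 786 = \left(-190351\right) \left(-402566\right) - 786 = 76628840666 - 786 = 76628839880$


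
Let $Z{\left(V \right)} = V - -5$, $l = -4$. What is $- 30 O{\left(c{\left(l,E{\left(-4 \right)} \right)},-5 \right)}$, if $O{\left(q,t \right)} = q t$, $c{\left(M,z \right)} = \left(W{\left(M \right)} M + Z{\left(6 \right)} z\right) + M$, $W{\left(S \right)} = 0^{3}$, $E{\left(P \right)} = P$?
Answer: $-7200$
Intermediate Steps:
$Z{\left(V \right)} = 5 + V$ ($Z{\left(V \right)} = V + 5 = 5 + V$)
$W{\left(S \right)} = 0$
$c{\left(M,z \right)} = M + 11 z$ ($c{\left(M,z \right)} = \left(0 M + \left(5 + 6\right) z\right) + M = \left(0 + 11 z\right) + M = 11 z + M = M + 11 z$)
$- 30 O{\left(c{\left(l,E{\left(-4 \right)} \right)},-5 \right)} = - 30 \left(-4 + 11 \left(-4\right)\right) \left(-5\right) = - 30 \left(-4 - 44\right) \left(-5\right) = - 30 \left(\left(-48\right) \left(-5\right)\right) = \left(-30\right) 240 = -7200$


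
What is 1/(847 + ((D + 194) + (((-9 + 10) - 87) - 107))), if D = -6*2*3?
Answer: 1/812 ≈ 0.0012315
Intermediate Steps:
D = -36 (D = -12*3 = -36)
1/(847 + ((D + 194) + (((-9 + 10) - 87) - 107))) = 1/(847 + ((-36 + 194) + (((-9 + 10) - 87) - 107))) = 1/(847 + (158 + ((1 - 87) - 107))) = 1/(847 + (158 + (-86 - 107))) = 1/(847 + (158 - 193)) = 1/(847 - 35) = 1/812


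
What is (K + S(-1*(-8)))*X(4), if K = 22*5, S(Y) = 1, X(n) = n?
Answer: 444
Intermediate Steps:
K = 110
(K + S(-1*(-8)))*X(4) = (110 + 1)*4 = 111*4 = 444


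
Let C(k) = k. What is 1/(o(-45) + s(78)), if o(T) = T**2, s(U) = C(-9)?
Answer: 1/2016 ≈ 0.00049603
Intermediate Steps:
s(U) = -9
1/(o(-45) + s(78)) = 1/((-45)**2 - 9) = 1/(2025 - 9) = 1/2016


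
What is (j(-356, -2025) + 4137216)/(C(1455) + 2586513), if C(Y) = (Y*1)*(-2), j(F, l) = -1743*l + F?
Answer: 7666435/2583603 ≈ 2.9673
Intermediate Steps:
j(F, l) = F - 1743*l
C(Y) = -2*Y (C(Y) = Y*(-2) = -2*Y)
(j(-356, -2025) + 4137216)/(C(1455) + 2586513) = ((-356 - 1743*(-2025)) + 4137216)/(-2*1455 + 2586513) = ((-356 + 3529575) + 4137216)/(-2910 + 2586513) = (3529219 + 4137216)/2583603 = 7666435*(1/2583603) = 7666435/2583603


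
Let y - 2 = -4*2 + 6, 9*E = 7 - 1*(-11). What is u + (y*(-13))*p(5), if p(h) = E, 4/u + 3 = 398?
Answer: 4/395 ≈ 0.010127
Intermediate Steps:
u = 4/395 (u = 4/(-3 + 398) = 4/395 ≈ 0.010127)
E = 2 (E = (7 - 1*(-11))/9 = (7 + 11)/9 = (⅑)*18 = 2)
y = 0 (y = 2 + (-4*2 + 6) = 2 + (-8 + 6) = 2 - 2 = 0)
p(h) = 2
u + (y*(-13))*p(5) = 4/395 + (0*(-13))*2 = 4/395 + 0*2 = 4/395 + 0 = 4/395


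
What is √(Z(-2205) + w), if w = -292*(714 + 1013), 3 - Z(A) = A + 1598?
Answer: I*√503674 ≈ 709.7*I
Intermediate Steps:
Z(A) = -1595 - A (Z(A) = 3 - (A + 1598) = 3 - (1598 + A) = 3 + (-1598 - A) = -1595 - A)
w = -504284 (w = -292*1727 = -504284)
√(Z(-2205) + w) = √((-1595 - 1*(-2205)) - 504284) = √((-1595 + 2205) - 504284) = √(610 - 504284) = √(-503674) = I*√503674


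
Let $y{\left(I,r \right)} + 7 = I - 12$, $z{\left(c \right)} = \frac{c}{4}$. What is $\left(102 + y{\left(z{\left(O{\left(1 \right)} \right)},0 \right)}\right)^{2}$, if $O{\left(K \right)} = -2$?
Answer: $\frac{27225}{4} \approx 6806.3$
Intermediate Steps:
$z{\left(c \right)} = \frac{c}{4}$ ($z{\left(c \right)} = c \frac{1}{4} = \frac{c}{4}$)
$y{\left(I,r \right)} = -19 + I$ ($y{\left(I,r \right)} = -7 + \left(I - 12\right) = -7 + \left(-12 + I\right) = -19 + I$)
$\left(102 + y{\left(z{\left(O{\left(1 \right)} \right)},0 \right)}\right)^{2} = \left(102 + \left(-19 + \frac{1}{4} \left(-2\right)\right)\right)^{2} = \left(102 - \frac{39}{2}\right)^{2} = \left(\frac{165}{2}\right)^{2} = \frac{27225}{4}$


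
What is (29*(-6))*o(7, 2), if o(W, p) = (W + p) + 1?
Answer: -1740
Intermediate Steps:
o(W, p) = 1 + W + p
(29*(-6))*o(7, 2) = (29*(-6))*(1 + 7 + 2) = -174*10 = -1740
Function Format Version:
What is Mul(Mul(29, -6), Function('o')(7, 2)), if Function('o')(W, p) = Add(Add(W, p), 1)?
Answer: -1740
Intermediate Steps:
Function('o')(W, p) = Add(1, W, p)
Mul(Mul(29, -6), Function('o')(7, 2)) = Mul(Mul(29, -6), Add(1, 7, 2)) = Mul(-174, 10) = -1740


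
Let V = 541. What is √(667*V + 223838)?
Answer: 3*√64965 ≈ 764.65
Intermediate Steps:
√(667*V + 223838) = √(667*541 + 223838) = √(360847 + 223838) = √584685 = 3*√64965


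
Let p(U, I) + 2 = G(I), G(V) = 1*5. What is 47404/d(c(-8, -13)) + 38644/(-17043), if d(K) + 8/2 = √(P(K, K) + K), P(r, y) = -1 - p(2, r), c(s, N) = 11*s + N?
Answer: -3236301412/2062203 - 47404*I*√105/121 ≈ -1569.3 - 4014.4*I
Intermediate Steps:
c(s, N) = N + 11*s
G(V) = 5
p(U, I) = 3 (p(U, I) = -2 + 5 = 3)
P(r, y) = -4 (P(r, y) = -1 - 1*3 = -1 - 3 = -4)
d(K) = -4 + √(-4 + K)
47404/d(c(-8, -13)) + 38644/(-17043) = 47404/(-4 + √(-4 + (-13 + 11*(-8)))) + 38644/(-17043) = 47404/(-4 + √(-4 + (-13 - 88))) + 38644*(-1/17043) = 47404/(-4 + √(-4 - 101)) - 38644/17043 = 47404/(-4 + √(-105)) - 38644/17043 = 47404/(-4 + I*√105) - 38644/17043 = -38644/17043 + 47404/(-4 + I*√105)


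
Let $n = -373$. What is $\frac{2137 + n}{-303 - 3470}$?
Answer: $- \frac{36}{77} \approx -0.46753$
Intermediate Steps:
$\frac{2137 + n}{-303 - 3470} = \frac{2137 - 373}{-303 - 3470} = \frac{1764}{-3773} = 1764 \left(- \frac{1}{3773}\right) = - \frac{36}{77}$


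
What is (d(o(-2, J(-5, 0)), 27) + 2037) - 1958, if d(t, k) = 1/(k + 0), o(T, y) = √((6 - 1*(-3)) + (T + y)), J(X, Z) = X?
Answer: 2134/27 ≈ 79.037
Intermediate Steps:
o(T, y) = √(9 + T + y) (o(T, y) = √((6 + 3) + (T + y)) = √(9 + (T + y)) = √(9 + T + y))
d(t, k) = 1/k
(d(o(-2, J(-5, 0)), 27) + 2037) - 1958 = (1/27 + 2037) - 1958 = 55000/27 - 1958 = 2134/27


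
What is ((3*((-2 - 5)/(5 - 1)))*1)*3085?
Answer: -64785/4 ≈ -16196.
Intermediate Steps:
((3*((-2 - 5)/(5 - 1)))*1)*3085 = ((3*(-7/4))*1)*3085 = -21/4*1*3085 = -21/4*3085 = -64785/4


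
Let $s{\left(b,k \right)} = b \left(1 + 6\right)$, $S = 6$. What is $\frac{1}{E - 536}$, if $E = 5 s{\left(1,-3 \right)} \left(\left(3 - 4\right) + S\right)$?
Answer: $- \frac{1}{361} \approx -0.0027701$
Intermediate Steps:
$s{\left(b,k \right)} = 7 b$ ($s{\left(b,k \right)} = b 7 = 7 b$)
$E = 175$ ($E = 5 \cdot 7 \cdot 1 \left(\left(3 - 4\right) + 6\right) = 5 \cdot 7 \left(-1 + 6\right) = 35 \cdot 5 = 175$)
$\frac{1}{E - 536} = \frac{1}{175 - 536} = \frac{1}{-361} = - \frac{1}{361}$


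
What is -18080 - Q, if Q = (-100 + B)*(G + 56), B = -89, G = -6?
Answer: -8630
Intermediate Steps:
Q = -9450 (Q = (-100 - 89)*(-6 + 56) = -189*50 = -9450)
-18080 - Q = -18080 - 1*(-9450) = -18080 + 9450 = -8630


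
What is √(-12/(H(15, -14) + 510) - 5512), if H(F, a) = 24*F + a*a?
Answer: I*√1565901766/533 ≈ 74.243*I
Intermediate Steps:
H(F, a) = a² + 24*F (H(F, a) = 24*F + a² = a² + 24*F)
√(-12/(H(15, -14) + 510) - 5512) = √(-12/(((-14)² + 24*15) + 510) - 5512) = √(-12/((196 + 360) + 510) - 5512) = √(-12/(556 + 510) - 5512) = √(-12/1066 - 5512) = √(-12*1/1066 - 5512) = √(-6/533 - 5512) = √(-2937902/533) = I*√1565901766/533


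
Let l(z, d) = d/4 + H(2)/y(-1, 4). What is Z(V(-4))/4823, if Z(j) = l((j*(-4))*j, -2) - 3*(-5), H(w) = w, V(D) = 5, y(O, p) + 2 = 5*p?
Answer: 263/86814 ≈ 0.0030295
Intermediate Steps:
y(O, p) = -2 + 5*p
l(z, d) = ⅑ + d/4 (l(z, d) = d/4 + 2/(-2 + 5*4) = d*(¼) + 2/(-2 + 20) = d/4 + 2/18 = d/4 + 2*(1/18) = d/4 + ⅑ = ⅑ + d/4)
Z(j) = 263/18 (Z(j) = (⅑ + (¼)*(-2)) - 3*(-5) = (⅑ - ½) + 15 = -7/18 + 15 = 263/18)
Z(V(-4))/4823 = (263/18)/4823 = (263/18)*(1/4823) = 263/86814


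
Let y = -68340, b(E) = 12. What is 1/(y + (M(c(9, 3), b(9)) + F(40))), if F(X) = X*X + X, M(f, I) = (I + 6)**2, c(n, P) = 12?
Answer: -1/66376 ≈ -1.5066e-5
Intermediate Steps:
M(f, I) = (6 + I)**2
F(X) = X + X**2 (F(X) = X**2 + X = X + X**2)
1/(y + (M(c(9, 3), b(9)) + F(40))) = 1/(-68340 + ((6 + 12)**2 + 40*(1 + 40))) = 1/(-68340 + (18**2 + 40*41)) = 1/(-68340 + (324 + 1640)) = 1/(-68340 + 1964) = 1/(-66376) = -1/66376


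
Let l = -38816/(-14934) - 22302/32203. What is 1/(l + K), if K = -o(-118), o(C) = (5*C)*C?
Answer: -240459801/16740352878830 ≈ -1.4364e-5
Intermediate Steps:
o(C) = 5*C²
K = -69620 (K = -5*(-118)² = -5*13924 = -1*69620 = -69620)
l = 458466790/240459801 (l = -38816*(-1/14934) - 22302*1/32203 = 19408/7467 - 22302/32203 = 458466790/240459801 ≈ 1.9066)
1/(l + K) = 1/(458466790/240459801 - 69620) = 1/(-16740352878830/240459801) = -240459801/16740352878830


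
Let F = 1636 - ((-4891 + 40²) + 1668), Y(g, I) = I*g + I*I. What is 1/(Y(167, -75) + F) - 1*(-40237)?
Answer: 146502916/3641 ≈ 40237.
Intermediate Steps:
Y(g, I) = I² + I*g (Y(g, I) = I*g + I² = I² + I*g)
F = 3259 (F = 1636 - ((-4891 + 1600) + 1668) = 1636 - (-3291 + 1668) = 1636 - 1*(-1623) = 1636 + 1623 = 3259)
1/(Y(167, -75) + F) - 1*(-40237) = 1/(-75*(-75 + 167) + 3259) - 1*(-40237) = 1/(-75*92 + 3259) + 40237 = 1/(-6900 + 3259) + 40237 = 1/(-3641) + 40237 = -1/3641 + 40237 = 146502916/3641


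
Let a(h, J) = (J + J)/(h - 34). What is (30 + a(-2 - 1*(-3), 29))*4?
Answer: 3728/33 ≈ 112.97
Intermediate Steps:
a(h, J) = 2*J/(-34 + h) (a(h, J) = (2*J)/(-34 + h) = 2*J/(-34 + h))
(30 + a(-2 - 1*(-3), 29))*4 = (30 + 2*29/(-34 + (-2 - 1*(-3))))*4 = (30 + 2*29/(-34 + (-2 + 3)))*4 = (30 + 2*29/(-34 + 1))*4 = (30 + 2*29/(-33))*4 = (30 + 2*29*(-1/33))*4 = (30 - 58/33)*4 = (932/33)*4 = 3728/33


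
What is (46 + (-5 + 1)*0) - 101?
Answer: -55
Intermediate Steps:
(46 + (-5 + 1)*0) - 101 = (46 - 4*0) - 101 = (46 + 0) - 101 = 46 - 101 = -55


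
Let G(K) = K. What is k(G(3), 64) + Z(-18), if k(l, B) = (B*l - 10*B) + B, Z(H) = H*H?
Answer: -60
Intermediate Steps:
Z(H) = H**2
k(l, B) = -9*B + B*l (k(l, B) = (-10*B + B*l) + B = -9*B + B*l)
k(G(3), 64) + Z(-18) = 64*(-9 + 3) + (-18)**2 = 64*(-6) + 324 = -384 + 324 = -60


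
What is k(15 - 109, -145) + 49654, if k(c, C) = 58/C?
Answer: 248268/5 ≈ 49654.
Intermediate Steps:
k(15 - 109, -145) + 49654 = 58/(-145) + 49654 = 58*(-1/145) + 49654 = -2/5 + 49654 = 248268/5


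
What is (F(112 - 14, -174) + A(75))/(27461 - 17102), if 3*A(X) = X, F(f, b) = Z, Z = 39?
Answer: 64/10359 ≈ 0.0061782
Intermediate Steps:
F(f, b) = 39
A(X) = X/3
(F(112 - 14, -174) + A(75))/(27461 - 17102) = (39 + (1/3)*75)/(27461 - 17102) = (39 + 25)/10359 = 64*(1/10359) = 64/10359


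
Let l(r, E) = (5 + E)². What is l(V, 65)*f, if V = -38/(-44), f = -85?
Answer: -416500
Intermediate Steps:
V = 19/22 (V = -38*(-1/44) = 19/22 ≈ 0.86364)
l(V, 65)*f = (5 + 65)²*(-85) = 70²*(-85) = 4900*(-85) = -416500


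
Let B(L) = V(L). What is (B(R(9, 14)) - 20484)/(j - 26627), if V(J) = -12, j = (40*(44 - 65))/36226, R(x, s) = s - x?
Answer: 371244048/482295271 ≈ 0.76974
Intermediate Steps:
j = -420/18113 (j = (40*(-21))*(1/36226) = -840*1/36226 = -420/18113 ≈ -0.023188)
B(L) = -12
(B(R(9, 14)) - 20484)/(j - 26627) = (-12 - 20484)/(-420/18113 - 26627) = -20496/(-482295271/18113) = -20496*(-18113/482295271) = 371244048/482295271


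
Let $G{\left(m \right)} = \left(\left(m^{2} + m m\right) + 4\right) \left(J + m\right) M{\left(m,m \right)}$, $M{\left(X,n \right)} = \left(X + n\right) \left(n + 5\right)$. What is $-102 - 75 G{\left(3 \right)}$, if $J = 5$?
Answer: $-633702$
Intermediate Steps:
$M{\left(X,n \right)} = \left(5 + n\right) \left(X + n\right)$ ($M{\left(X,n \right)} = \left(X + n\right) \left(5 + n\right) = \left(5 + n\right) \left(X + n\right)$)
$G{\left(m \right)} = \left(4 + 2 m^{2}\right) \left(5 + m\right) \left(2 m^{2} + 10 m\right)$ ($G{\left(m \right)} = \left(\left(m^{2} + m m\right) + 4\right) \left(5 + m\right) \left(m^{2} + 5 m + 5 m + m m\right) = \left(\left(m^{2} + m^{2}\right) + 4\right) \left(5 + m\right) \left(m^{2} + 5 m + 5 m + m^{2}\right) = \left(2 m^{2} + 4\right) \left(5 + m\right) \left(2 m^{2} + 10 m\right) = \left(4 + 2 m^{2}\right) \left(5 + m\right) \left(2 m^{2} + 10 m\right)$)
$-102 - 75 G{\left(3 \right)} = -102 - 75 \cdot 4 \cdot 3 \left(5 + 3\right) \left(10 + 3^{3} + 2 \cdot 3 + 5 \cdot 3^{2}\right) = -102 - 75 \cdot 4 \cdot 3 \cdot 8 \left(10 + 27 + 6 + 5 \cdot 9\right) = -102 - 75 \cdot 4 \cdot 3 \cdot 8 \left(10 + 27 + 6 + 45\right) = -102 - 75 \cdot 4 \cdot 3 \cdot 8 \cdot 88 = -102 - 633600 = -633702$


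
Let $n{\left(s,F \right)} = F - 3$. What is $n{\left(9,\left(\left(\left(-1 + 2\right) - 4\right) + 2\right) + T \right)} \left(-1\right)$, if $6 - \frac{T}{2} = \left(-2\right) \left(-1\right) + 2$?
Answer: $0$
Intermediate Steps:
$T = 4$ ($T = 12 - 2 \left(\left(-2\right) \left(-1\right) + 2\right) = 12 - 2 \left(2 + 2\right) = 12 - 8 = 4$)
$n{\left(s,F \right)} = -3 + F$
$n{\left(9,\left(\left(\left(-1 + 2\right) - 4\right) + 2\right) + T \right)} \left(-1\right) = \left(-3 + \left(\left(\left(\left(-1 + 2\right) - 4\right) + 2\right) + 4\right)\right) \left(-1\right) = \left(-3 + \left(\left(\left(1 - 4\right) + 2\right) + 4\right)\right) \left(-1\right) = \left(-3 + \left(\left(-3 + 2\right) + 4\right)\right) \left(-1\right) = \left(-3 + \left(-1 + 4\right)\right) \left(-1\right) = \left(-3 + 3\right) \left(-1\right) = 0 \left(-1\right) = 0$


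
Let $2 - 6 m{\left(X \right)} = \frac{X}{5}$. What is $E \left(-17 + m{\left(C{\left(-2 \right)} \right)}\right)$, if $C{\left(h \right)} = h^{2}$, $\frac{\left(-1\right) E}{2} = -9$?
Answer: $- \frac{1512}{5} \approx -302.4$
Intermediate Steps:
$E = 18$ ($E = \left(-2\right) \left(-9\right) = 18$)
$m{\left(X \right)} = \frac{1}{3} - \frac{X}{30}$ ($m{\left(X \right)} = \frac{1}{3} - \frac{X \frac{1}{5}}{6} = \frac{1}{3} - \frac{\frac{1}{5} X}{6} = \frac{1}{3} - \frac{X}{30}$)
$E \left(-17 + m{\left(C{\left(-2 \right)} \right)}\right) = 18 \left(-17 + \left(\frac{1}{3} - \frac{\left(-2\right)^{2}}{30}\right)\right) = 18 \left(-17 + \left(\frac{1}{3} - \frac{2}{15}\right)\right) = 18 \left(-17 + \frac{1}{5}\right) = 18 \left(- \frac{84}{5}\right) = - \frac{1512}{5}$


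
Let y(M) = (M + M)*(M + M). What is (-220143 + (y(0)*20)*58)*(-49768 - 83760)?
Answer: 29395254504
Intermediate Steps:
y(M) = 4*M² (y(M) = (2*M)*(2*M) = 4*M²)
(-220143 + (y(0)*20)*58)*(-49768 - 83760) = (-220143 + ((4*0²)*20)*58)*(-49768 - 83760) = (-220143 + ((4*0)*20)*58)*(-133528) = (-220143 + (0*20)*58)*(-133528) = (-220143 + 0*58)*(-133528) = (-220143 + 0)*(-133528) = -220143*(-133528) = 29395254504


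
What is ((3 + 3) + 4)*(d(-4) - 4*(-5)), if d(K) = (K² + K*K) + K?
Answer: 480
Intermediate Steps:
d(K) = K + 2*K² (d(K) = (K² + K²) + K = 2*K² + K = K + 2*K²)
((3 + 3) + 4)*(d(-4) - 4*(-5)) = ((3 + 3) + 4)*(-4*(1 + 2*(-4)) - 4*(-5)) = (6 + 4)*(-4*(1 - 8) + 20) = 10*(-4*(-7) + 20) = 10*(28 + 20) = 10*48 = 480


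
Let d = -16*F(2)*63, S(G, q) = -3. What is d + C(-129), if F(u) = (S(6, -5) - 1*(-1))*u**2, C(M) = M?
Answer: 7935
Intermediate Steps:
F(u) = -2*u**2 (F(u) = (-3 - 1*(-1))*u**2 = (-3 + 1)*u**2 = -2*u**2)
d = 8064 (d = -(-32)*2**2*63 = -(-32)*4*63 = -16*(-8)*63 = 128*63 = 8064)
d + C(-129) = 8064 - 129 = 7935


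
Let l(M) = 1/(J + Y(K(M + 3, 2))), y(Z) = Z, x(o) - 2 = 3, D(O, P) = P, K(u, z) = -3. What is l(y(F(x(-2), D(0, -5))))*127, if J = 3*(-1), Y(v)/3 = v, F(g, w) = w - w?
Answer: -127/12 ≈ -10.583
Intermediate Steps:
x(o) = 5 (x(o) = 2 + 3 = 5)
F(g, w) = 0
Y(v) = 3*v
J = -3
l(M) = -1/12 (l(M) = 1/(-3 + 3*(-3)) = 1/(-3 - 9) = 1/(-12) = -1/12)
l(y(F(x(-2), D(0, -5))))*127 = -1/12*127 = -127/12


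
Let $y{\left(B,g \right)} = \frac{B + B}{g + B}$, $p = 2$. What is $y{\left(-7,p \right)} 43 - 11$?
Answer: $\frac{547}{5} \approx 109.4$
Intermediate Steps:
$y{\left(B,g \right)} = \frac{2 B}{B + g}$
$y{\left(-7,p \right)} 43 - 11 = 2 \left(-7\right) \frac{1}{-7 + 2} \cdot 43 - 11 = 2 \left(-7\right) \frac{1}{-5} \cdot 43 - 11 = 2 \left(-7\right) \left(- \frac{1}{5}\right) 43 - 11 = \frac{14}{5} \cdot 43 - 11 = \frac{602}{5} - 11 = \frac{547}{5}$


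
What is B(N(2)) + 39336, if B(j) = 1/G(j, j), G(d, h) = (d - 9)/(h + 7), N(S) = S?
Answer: 275343/7 ≈ 39335.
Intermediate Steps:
G(d, h) = (-9 + d)/(7 + h)
B(j) = (7 + j)/(-9 + j) (B(j) = 1/((-9 + j)/(7 + j)) = (7 + j)/(-9 + j))
B(N(2)) + 39336 = (7 + 2)/(-9 + 2) + 39336 = 9/(-7) + 39336 = -⅐*9 + 39336 = -9/7 + 39336 = 275343/7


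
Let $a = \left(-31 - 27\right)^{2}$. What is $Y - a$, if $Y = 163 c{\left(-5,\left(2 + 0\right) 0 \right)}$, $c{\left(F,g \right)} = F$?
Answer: $-4179$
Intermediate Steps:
$Y = -815$ ($Y = 163 \left(-5\right) = -815$)
$a = 3364$ ($a = \left(-58\right)^{2} = 3364$)
$Y - a = -815 - 3364 = -4179$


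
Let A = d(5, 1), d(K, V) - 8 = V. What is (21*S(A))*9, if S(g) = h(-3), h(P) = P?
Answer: -567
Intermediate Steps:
d(K, V) = 8 + V
A = 9 (A = 8 + 1 = 9)
S(g) = -3
(21*S(A))*9 = (21*(-3))*9 = -63*9 = -567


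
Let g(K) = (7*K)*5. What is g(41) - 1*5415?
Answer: -3980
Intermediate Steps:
g(K) = 35*K
g(41) - 1*5415 = 35*41 - 1*5415 = 1435 - 5415 = -3980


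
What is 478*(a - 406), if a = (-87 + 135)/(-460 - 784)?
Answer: -60360884/311 ≈ -1.9409e+5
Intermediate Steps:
a = -12/311 (a = 48/(-1244) = 48*(-1/1244) = -12/311 ≈ -0.038585)
478*(a - 406) = 478*(-12/311 - 406) = 478*(-126278/311) = -60360884/311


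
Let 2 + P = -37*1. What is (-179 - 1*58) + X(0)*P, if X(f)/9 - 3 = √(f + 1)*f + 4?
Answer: -2694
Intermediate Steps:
P = -39 (P = -2 - 37*1 = -2 - 37 = -39)
X(f) = 63 + 9*f*√(1 + f) (X(f) = 27 + 9*(√(f + 1)*f + 4) = 27 + 9*(√(1 + f)*f + 4) = 27 + 9*(f*√(1 + f) + 4) = 27 + 9*(4 + f*√(1 + f)) = 27 + (36 + 9*f*√(1 + f)) = 63 + 9*f*√(1 + f))
(-179 - 1*58) + X(0)*P = (-179 - 1*58) + (63 + 9*0*√(1 + 0))*(-39) = (-179 - 58) + (63 + 9*0*√1)*(-39) = -237 + (63 + 9*0*1)*(-39) = -237 + (63 + 0)*(-39) = -237 + 63*(-39) = -237 - 2457 = -2694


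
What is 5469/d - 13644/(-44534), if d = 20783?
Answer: 37651407/66110723 ≈ 0.56952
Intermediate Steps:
5469/d - 13644/(-44534) = 5469/20783 - 13644/(-44534) = 5469*(1/20783) - 13644*(-1/44534) = 5469/20783 + 6822/22267 = 37651407/66110723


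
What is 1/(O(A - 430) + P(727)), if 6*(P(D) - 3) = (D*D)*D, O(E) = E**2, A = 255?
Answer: 6/384424351 ≈ 1.5608e-8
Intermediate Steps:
P(D) = 3 + D**3/6 (P(D) = 3 + ((D*D)*D)/6 = 3 + (D**2*D)/6 = 3 + D**3/6)
1/(O(A - 430) + P(727)) = 1/((255 - 430)**2 + (3 + (1/6)*727**3)) = 1/((-175)**2 + (3 + (1/6)*384240583)) = 1/(30625 + (3 + 384240583/6)) = 1/(30625 + 384240601/6) = 1/(384424351/6) = 6/384424351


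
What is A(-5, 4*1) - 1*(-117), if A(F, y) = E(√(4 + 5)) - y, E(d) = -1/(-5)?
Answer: 566/5 ≈ 113.20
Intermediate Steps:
E(d) = ⅕ (E(d) = -1*(-⅕) = ⅕)
A(F, y) = ⅕ - y
A(-5, 4*1) - 1*(-117) = (⅕ - 4) - 1*(-117) = (⅕ - 1*4) + 117 = (⅕ - 4) + 117 = -19/5 + 117 = 566/5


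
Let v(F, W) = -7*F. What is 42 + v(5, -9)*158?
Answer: -5488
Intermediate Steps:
42 + v(5, -9)*158 = 42 - 7*5*158 = 42 - 35*158 = 42 - 5530 = -5488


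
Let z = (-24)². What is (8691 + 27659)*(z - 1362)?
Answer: -28571100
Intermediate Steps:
z = 576
(8691 + 27659)*(z - 1362) = (8691 + 27659)*(576 - 1362) = 36350*(-786) = -28571100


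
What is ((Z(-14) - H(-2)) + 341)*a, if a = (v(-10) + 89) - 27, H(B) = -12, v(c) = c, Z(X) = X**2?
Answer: 28548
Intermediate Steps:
a = 52 (a = (-10 + 89) - 27 = 79 - 27 = 52)
((Z(-14) - H(-2)) + 341)*a = (((-14)**2 - 1*(-12)) + 341)*52 = ((196 + 12) + 341)*52 = (208 + 341)*52 = 549*52 = 28548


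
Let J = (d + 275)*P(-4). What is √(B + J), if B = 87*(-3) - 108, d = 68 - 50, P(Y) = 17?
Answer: 2*√1153 ≈ 67.912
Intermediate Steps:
d = 18
J = 4981 (J = (18 + 275)*17 = 293*17 = 4981)
B = -369 (B = -261 - 108 = -369)
√(B + J) = √(-369 + 4981) = √4612 = 2*√1153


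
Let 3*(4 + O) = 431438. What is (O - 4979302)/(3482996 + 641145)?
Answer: -14506480/12372423 ≈ -1.1725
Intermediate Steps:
O = 431426/3 (O = -4 + (1/3)*431438 = -4 + 431438/3 = 431426/3 ≈ 1.4381e+5)
(O - 4979302)/(3482996 + 641145) = (431426/3 - 4979302)/(3482996 + 641145) = -14506480/3/4124141 = -14506480/3*1/4124141 = -14506480/12372423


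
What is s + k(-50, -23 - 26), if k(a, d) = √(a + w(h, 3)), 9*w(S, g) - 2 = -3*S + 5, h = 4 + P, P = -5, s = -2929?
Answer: -2929 + 2*I*√110/3 ≈ -2929.0 + 6.9921*I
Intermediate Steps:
h = -1 (h = 4 - 5 = -1)
w(S, g) = 7/9 - S/3 (w(S, g) = 2/9 + (-3*S + 5)/9 = 2/9 + (5 - 3*S)/9 = 2/9 + (5/9 - S/3) = 7/9 - S/3)
k(a, d) = √(10/9 + a) (k(a, d) = √(a + (7/9 - ⅓*(-1))) = √(a + (7/9 + ⅓)) = √(a + 10/9) = √(10/9 + a))
s + k(-50, -23 - 26) = -2929 + √(10 + 9*(-50))/3 = -2929 + √(10 - 450)/3 = -2929 + √(-440)/3 = -2929 + (2*I*√110)/3 = -2929 + 2*I*√110/3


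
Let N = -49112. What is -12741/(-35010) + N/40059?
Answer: -134335489/155829510 ≈ -0.86207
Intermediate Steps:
-12741/(-35010) + N/40059 = -12741/(-35010) - 49112/40059 = -12741*(-1/35010) - 49112*1/40059 = 4247/11670 - 49112/40059 = -134335489/155829510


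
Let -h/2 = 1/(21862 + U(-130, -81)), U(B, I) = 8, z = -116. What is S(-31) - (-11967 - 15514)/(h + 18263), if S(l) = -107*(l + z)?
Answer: 3141474668751/199705904 ≈ 15731.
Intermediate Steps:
S(l) = 12412 - 107*l (S(l) = -107*(l - 116) = -107*(-116 + l) = 12412 - 107*l)
h = -1/10935 (h = -2/(21862 + 8) = -2/21870 = -2*1/21870 = -1/10935 ≈ -9.1449e-5)
S(-31) - (-11967 - 15514)/(h + 18263) = (12412 - 107*(-31)) - (-11967 - 15514)/(-1/10935 + 18263) = (12412 + 3317) - (-27481)/199705904/10935 = 15729 - (-27481)*10935/199705904 = 15729 - 1*(-300504735/199705904) = 15729 + 300504735/199705904 = 3141474668751/199705904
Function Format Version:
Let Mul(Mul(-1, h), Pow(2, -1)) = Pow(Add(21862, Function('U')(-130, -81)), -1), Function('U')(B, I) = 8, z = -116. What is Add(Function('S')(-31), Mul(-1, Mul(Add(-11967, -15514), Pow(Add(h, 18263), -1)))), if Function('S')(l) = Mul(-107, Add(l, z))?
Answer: Rational(3141474668751, 199705904) ≈ 15731.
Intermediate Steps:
Function('S')(l) = Add(12412, Mul(-107, l)) (Function('S')(l) = Mul(-107, Add(l, -116)) = Mul(-107, Add(-116, l)) = Add(12412, Mul(-107, l)))
h = Rational(-1, 10935) (h = Mul(-2, Pow(Add(21862, 8), -1)) = Mul(-2, Pow(21870, -1)) = Mul(-2, Rational(1, 21870)) = Rational(-1, 10935) ≈ -9.1449e-5)
Add(Function('S')(-31), Mul(-1, Mul(Add(-11967, -15514), Pow(Add(h, 18263), -1)))) = Add(Add(12412, Mul(-107, -31)), Mul(-1, Mul(Add(-11967, -15514), Pow(Add(Rational(-1, 10935), 18263), -1)))) = Add(Add(12412, 3317), Mul(-1, Mul(-27481, Pow(Rational(199705904, 10935), -1)))) = Add(15729, Mul(-1, Mul(-27481, Rational(10935, 199705904)))) = Add(15729, Mul(-1, Rational(-300504735, 199705904))) = Add(15729, Rational(300504735, 199705904)) = Rational(3141474668751, 199705904)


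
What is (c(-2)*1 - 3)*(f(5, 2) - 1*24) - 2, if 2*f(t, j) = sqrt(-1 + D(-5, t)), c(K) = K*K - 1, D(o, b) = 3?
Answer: -2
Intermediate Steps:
c(K) = -1 + K**2 (c(K) = K**2 - 1 = -1 + K**2)
f(t, j) = sqrt(2)/2 (f(t, j) = sqrt(-1 + 3)/2 = sqrt(2)/2)
(c(-2)*1 - 3)*(f(5, 2) - 1*24) - 2 = ((-1 + (-2)**2)*1 - 3)*(sqrt(2)/2 - 1*24) - 2 = ((-1 + 4)*1 - 3)*(sqrt(2)/2 - 24) - 2 = (3*1 - 3)*(-24 + sqrt(2)/2) - 2 = (3 - 3)*(-24 + sqrt(2)/2) - 2 = 0*(-24 + sqrt(2)/2) - 2 = 0 - 2 = -2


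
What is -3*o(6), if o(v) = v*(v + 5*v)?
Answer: -648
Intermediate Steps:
o(v) = 6*v² (o(v) = v*(6*v) = 6*v²)
-3*o(6) = -18*6² = -18*36 = -3*216 = -648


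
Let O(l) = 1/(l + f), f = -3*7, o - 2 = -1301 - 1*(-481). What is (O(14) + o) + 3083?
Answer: 15854/7 ≈ 2264.9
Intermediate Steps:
o = -818 (o = 2 + (-1301 - 1*(-481)) = 2 + (-1301 + 481) = 2 - 820 = -818)
f = -21
O(l) = 1/(-21 + l) (O(l) = 1/(l - 21) = 1/(-21 + l))
(O(14) + o) + 3083 = (1/(-21 + 14) - 818) + 3083 = (1/(-7) - 818) + 3083 = (-1/7 - 818) + 3083 = -5727/7 + 3083 = 15854/7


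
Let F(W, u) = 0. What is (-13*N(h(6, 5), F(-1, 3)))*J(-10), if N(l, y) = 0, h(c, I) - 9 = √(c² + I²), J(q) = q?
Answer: 0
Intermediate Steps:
h(c, I) = 9 + √(I² + c²) (h(c, I) = 9 + √(c² + I²) = 9 + √(I² + c²))
(-13*N(h(6, 5), F(-1, 3)))*J(-10) = -13*0*(-10) = 0*(-10) = 0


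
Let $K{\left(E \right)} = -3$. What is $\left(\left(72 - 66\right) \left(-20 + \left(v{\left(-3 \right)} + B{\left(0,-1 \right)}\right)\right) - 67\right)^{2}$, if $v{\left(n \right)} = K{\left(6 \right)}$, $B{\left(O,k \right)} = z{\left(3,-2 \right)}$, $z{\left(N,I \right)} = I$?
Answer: $47089$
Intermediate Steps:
$B{\left(O,k \right)} = -2$
$v{\left(n \right)} = -3$
$\left(\left(72 - 66\right) \left(-20 + \left(v{\left(-3 \right)} + B{\left(0,-1 \right)}\right)\right) - 67\right)^{2} = \left(\left(72 - 66\right) \left(-20 - 5\right) - 67\right)^{2} = \left(6 \left(-20 - 5\right) - 67\right)^{2} = \left(6 \left(-25\right) - 67\right)^{2} = \left(-150 - 67\right)^{2} = \left(-217\right)^{2} = 47089$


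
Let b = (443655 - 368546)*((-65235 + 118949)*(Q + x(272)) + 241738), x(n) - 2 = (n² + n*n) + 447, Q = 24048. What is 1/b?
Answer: 1/695811785015532 ≈ 1.4372e-15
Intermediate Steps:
x(n) = 449 + 2*n² (x(n) = 2 + ((n² + n*n) + 447) = 2 + ((n² + n²) + 447) = 2 + (2*n² + 447) = 2 + (447 + 2*n²) = 449 + 2*n²)
b = 695811785015532 (b = (443655 - 368546)*((-65235 + 118949)*(24048 + (449 + 2*272²)) + 241738) = 75109*(53714*(24048 + (449 + 2*73984)) + 241738) = 75109*(53714*(24048 + (449 + 147968)) + 241738) = 75109*(53714*(24048 + 148417) + 241738) = 75109*(53714*172465 + 241738) = 75109*(9263785010 + 241738) = 75109*9264026748 = 695811785015532)
1/b = 1/695811785015532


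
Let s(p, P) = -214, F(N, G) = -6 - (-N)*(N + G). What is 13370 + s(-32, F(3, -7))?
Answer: 13156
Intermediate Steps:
F(N, G) = -6 + N*(G + N) (F(N, G) = -6 - (-N)*(G + N) = -6 - (-1)*N*(G + N) = -6 + N*(G + N))
13370 + s(-32, F(3, -7)) = 13370 - 214 = 13156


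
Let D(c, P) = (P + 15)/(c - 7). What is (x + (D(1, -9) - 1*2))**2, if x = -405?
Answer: 166464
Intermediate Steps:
D(c, P) = (15 + P)/(-7 + c)
(x + (D(1, -9) - 1*2))**2 = (-405 + ((15 - 9)/(-7 + 1) - 1*2))**2 = (-405 + (6/(-6) - 2))**2 = (-405 + (-1/6*6 - 2))**2 = (-405 + (-1 - 2))**2 = (-405 - 3)**2 = (-408)**2 = 166464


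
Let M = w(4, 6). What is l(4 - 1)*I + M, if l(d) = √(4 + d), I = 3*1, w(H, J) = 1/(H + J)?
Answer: ⅒ + 3*√7 ≈ 8.0373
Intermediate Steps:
M = ⅒ (M = 1/(4 + 6) = 1/10 = ⅒ ≈ 0.10000)
I = 3
l(4 - 1)*I + M = √(4 + (4 - 1))*3 + ⅒ = √(4 + 3)*3 + ⅒ = √7*3 + ⅒ = 3*√7 + ⅒ = ⅒ + 3*√7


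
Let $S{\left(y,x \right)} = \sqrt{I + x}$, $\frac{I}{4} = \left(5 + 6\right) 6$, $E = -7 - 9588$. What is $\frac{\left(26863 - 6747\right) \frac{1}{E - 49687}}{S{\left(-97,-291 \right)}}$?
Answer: $\frac{10058 i \sqrt{3}}{266769} \approx 0.065304 i$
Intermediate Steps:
$E = -9595$ ($E = -7 - 9588 = -9595$)
$I = 264$ ($I = 4 \left(5 + 6\right) 6 = 4 \cdot 11 \cdot 6 = 4 \cdot 66 = 264$)
$S{\left(y,x \right)} = \sqrt{264 + x}$
$\frac{\left(26863 - 6747\right) \frac{1}{E - 49687}}{S{\left(-97,-291 \right)}} = \frac{\left(26863 - 6747\right) \frac{1}{-9595 - 49687}}{\sqrt{264 - 291}} = \frac{20116 \frac{1}{-59282}}{\sqrt{-27}} = \frac{20116 \left(- \frac{1}{59282}\right)}{3 i \sqrt{3}} = - \frac{10058 \left(- \frac{i \sqrt{3}}{9}\right)}{29641} = \frac{10058 i \sqrt{3}}{266769}$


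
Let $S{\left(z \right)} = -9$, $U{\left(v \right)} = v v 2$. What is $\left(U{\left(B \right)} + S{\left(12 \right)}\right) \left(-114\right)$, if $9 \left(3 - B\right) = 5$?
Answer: $- \frac{9082}{27} \approx -336.37$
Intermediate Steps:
$B = \frac{22}{9}$ ($B = 3 - \frac{5}{9} = \frac{22}{9} \approx 2.4444$)
$U{\left(v \right)} = 2 v^{2}$ ($U{\left(v \right)} = v^{2} \cdot 2 = 2 v^{2}$)
$\left(U{\left(B \right)} + S{\left(12 \right)}\right) \left(-114\right) = \left(2 \left(\frac{22}{9}\right)^{2} - 9\right) \left(-114\right) = \left(2 \cdot \frac{484}{81} - 9\right) \left(-114\right) = \left(\frac{968}{81} - 9\right) \left(-114\right) = \frac{239}{81} \left(-114\right) = - \frac{9082}{27}$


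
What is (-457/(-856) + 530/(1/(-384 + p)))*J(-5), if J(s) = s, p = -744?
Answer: 2558752915/856 ≈ 2.9892e+6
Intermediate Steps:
(-457/(-856) + 530/(1/(-384 + p)))*J(-5) = (-457/(-856) + 530/(1/(-384 - 744)))*(-5) = (-457*(-1/856) + 530/(1/(-1128)))*(-5) = (457/856 + 530/(-1/1128))*(-5) = (457/856 + 530*(-1128))*(-5) = (457/856 - 597840)*(-5) = -511750583/856*(-5) = 2558752915/856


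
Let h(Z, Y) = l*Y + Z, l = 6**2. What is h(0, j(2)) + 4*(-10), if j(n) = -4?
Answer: -184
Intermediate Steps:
l = 36
h(Z, Y) = Z + 36*Y (h(Z, Y) = 36*Y + Z = Z + 36*Y)
h(0, j(2)) + 4*(-10) = (0 + 36*(-4)) + 4*(-10) = (0 - 144) - 40 = -144 - 40 = -184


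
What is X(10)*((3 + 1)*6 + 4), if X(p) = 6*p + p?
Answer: 1960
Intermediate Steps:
X(p) = 7*p
X(10)*((3 + 1)*6 + 4) = (7*10)*((3 + 1)*6 + 4) = 70*(4*6 + 4) = 70*(24 + 4) = 70*28 = 1960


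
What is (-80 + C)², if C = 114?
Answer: 1156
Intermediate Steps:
(-80 + C)² = (-80 + 114)² = 34² = 1156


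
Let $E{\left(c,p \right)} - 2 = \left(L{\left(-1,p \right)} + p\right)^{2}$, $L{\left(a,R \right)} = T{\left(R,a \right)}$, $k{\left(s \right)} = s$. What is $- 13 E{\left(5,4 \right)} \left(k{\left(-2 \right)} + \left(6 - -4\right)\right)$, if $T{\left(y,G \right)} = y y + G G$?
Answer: $-46072$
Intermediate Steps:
$T{\left(y,G \right)} = G^{2} + y^{2}$ ($T{\left(y,G \right)} = y^{2} + G^{2} = G^{2} + y^{2}$)
$L{\left(a,R \right)} = R^{2} + a^{2}$ ($L{\left(a,R \right)} = a^{2} + R^{2} = R^{2} + a^{2}$)
$E{\left(c,p \right)} = 2 + \left(1 + p + p^{2}\right)^{2}$ ($E{\left(c,p \right)} = 2 + \left(\left(p^{2} + \left(-1\right)^{2}\right) + p\right)^{2} = 2 + \left(\left(p^{2} + 1\right) + p\right)^{2} = 2 + \left(\left(1 + p^{2}\right) + p\right)^{2} = 2 + \left(1 + p + p^{2}\right)^{2}$)
$- 13 E{\left(5,4 \right)} \left(k{\left(-2 \right)} + \left(6 - -4\right)\right) = - 13 \left(2 + \left(1 + 4 + 4^{2}\right)^{2}\right) \left(-2 + \left(6 - -4\right)\right) = - 13 \left(2 + \left(1 + 4 + 16\right)^{2}\right) \left(-2 + \left(6 + 4\right)\right) = - 13 \left(2 + 21^{2}\right) \left(-2 + 10\right) = - 13 \left(2 + 441\right) 8 = - 13 \cdot 443 \cdot 8 = \left(-13\right) 3544 = -46072$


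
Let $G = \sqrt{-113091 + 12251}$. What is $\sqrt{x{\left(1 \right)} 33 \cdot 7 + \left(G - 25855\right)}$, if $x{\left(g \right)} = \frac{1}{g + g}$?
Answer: $\frac{\sqrt{-102958 + 8 i \sqrt{25210}}}{2} \approx 0.98964 + 160.44 i$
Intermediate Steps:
$G = 2 i \sqrt{25210}$ ($G = \sqrt{-100840} = 2 i \sqrt{25210} \approx 317.55 i$)
$x{\left(g \right)} = \frac{1}{2 g}$
$\sqrt{x{\left(1 \right)} 33 \cdot 7 + \left(G - 25855\right)} = \sqrt{\frac{1}{2 \cdot 1} \cdot 33 \cdot 7 - \left(25855 - 2 i \sqrt{25210}\right)} = \sqrt{\frac{1}{2} \cdot 1 \cdot 33 \cdot 7 - \left(25855 - 2 i \sqrt{25210}\right)} = \sqrt{\frac{1}{2} \cdot 33 \cdot 7 - \left(25855 - 2 i \sqrt{25210}\right)} = \sqrt{\frac{33}{2} \cdot 7 - \left(25855 - 2 i \sqrt{25210}\right)} = \sqrt{\frac{231}{2} - \left(25855 - 2 i \sqrt{25210}\right)} = \sqrt{- \frac{51479}{2} + 2 i \sqrt{25210}}$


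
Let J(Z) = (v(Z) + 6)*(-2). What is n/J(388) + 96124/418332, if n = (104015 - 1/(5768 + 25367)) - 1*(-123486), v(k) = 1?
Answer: -370388197051016/22793341935 ≈ -16250.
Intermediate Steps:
J(Z) = -14 (J(Z) = (1 + 6)*(-2) = 7*(-2) = -14)
n = 7083243634/31135 (n = (104015 - 1/31135) + 123486 = 3238507024/31135 + 123486 = 7083243634/31135 ≈ 2.2750e+5)
n/J(388) + 96124/418332 = (7083243634/31135)/(-14) + 96124/418332 = (7083243634/31135)*(-1/14) + 96124*(1/418332) = -3541621817/217945 + 24031/104583 = -370388197051016/22793341935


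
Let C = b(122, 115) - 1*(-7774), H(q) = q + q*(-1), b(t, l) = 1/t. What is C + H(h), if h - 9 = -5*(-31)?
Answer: 948429/122 ≈ 7774.0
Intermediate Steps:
h = 164 (h = 9 - 5*(-31) = 9 + 155 = 164)
H(q) = 0 (H(q) = q - q = 0)
C = 948429/122 (C = 1/122 - 1*(-7774) = 1/122 + 7774 = 948429/122 ≈ 7774.0)
C + H(h) = 948429/122 + 0 = 948429/122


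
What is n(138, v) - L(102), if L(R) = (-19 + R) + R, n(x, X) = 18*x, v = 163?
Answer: 2299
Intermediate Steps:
L(R) = -19 + 2*R
n(138, v) - L(102) = 18*138 - (-19 + 2*102) = 2484 - (-19 + 204) = 2484 - 1*185 = 2484 - 185 = 2299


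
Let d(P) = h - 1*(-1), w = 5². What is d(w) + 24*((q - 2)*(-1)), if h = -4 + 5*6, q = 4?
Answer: -21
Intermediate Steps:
h = 26 (h = -4 + 30 = 26)
w = 25
d(P) = 27 (d(P) = 26 - 1*(-1) = 26 + 1 = 27)
d(w) + 24*((q - 2)*(-1)) = 27 + 24*((4 - 2)*(-1)) = 27 + 24*(2*(-1)) = 27 + 24*(-2) = 27 - 48 = -21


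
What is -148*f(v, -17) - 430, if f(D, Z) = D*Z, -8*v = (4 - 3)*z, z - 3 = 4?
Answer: -5263/2 ≈ -2631.5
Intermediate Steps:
z = 7 (z = 3 + 4 = 7)
v = -7/8 (v = -(4 - 3)*7/8 = -7/8 ≈ -0.87500)
-148*f(v, -17) - 430 = -(-259)*(-17)/2 - 430 = -148*119/8 - 430 = -4403/2 - 430 = -5263/2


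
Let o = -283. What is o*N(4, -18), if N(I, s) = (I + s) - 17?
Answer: 8773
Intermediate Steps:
N(I, s) = -17 + I + s
o*N(4, -18) = -283*(-17 + 4 - 18) = -283*(-31) = 8773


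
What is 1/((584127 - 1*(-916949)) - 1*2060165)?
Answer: -1/559089 ≈ -1.7886e-6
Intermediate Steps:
1/((584127 - 1*(-916949)) - 1*2060165) = 1/((584127 + 916949) - 2060165) = 1/(1501076 - 2060165) = 1/(-559089) = -1/559089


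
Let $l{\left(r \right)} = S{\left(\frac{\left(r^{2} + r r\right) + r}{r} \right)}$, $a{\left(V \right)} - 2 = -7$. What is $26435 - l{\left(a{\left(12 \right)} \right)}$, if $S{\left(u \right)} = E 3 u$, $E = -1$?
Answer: $26408$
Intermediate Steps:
$a{\left(V \right)} = -5$ ($a{\left(V \right)} = 2 - 7 = -5$)
$S{\left(u \right)} = - 3 u$ ($S{\left(u \right)} = \left(-1\right) 3 u = - 3 u$)
$l{\left(r \right)} = - \frac{3 \left(r + 2 r^{2}\right)}{r}$ ($l{\left(r \right)} = - 3 \frac{\left(r^{2} + r r\right) + r}{r} = - 3 \frac{\left(r^{2} + r^{2}\right) + r}{r} = - 3 \frac{2 r^{2} + r}{r} = - 3 \frac{r + 2 r^{2}}{r} = - \frac{3 \left(r + 2 r^{2}\right)}{r}$)
$26435 - l{\left(a{\left(12 \right)} \right)} = 26435 - \left(-3 - -30\right) = 26435 - \left(-3 + 30\right) = 26435 - 27 = 26408$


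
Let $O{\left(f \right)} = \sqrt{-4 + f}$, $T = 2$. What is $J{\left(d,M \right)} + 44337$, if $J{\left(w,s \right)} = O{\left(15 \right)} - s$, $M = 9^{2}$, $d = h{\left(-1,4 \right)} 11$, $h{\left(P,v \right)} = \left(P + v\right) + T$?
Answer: $44256 + \sqrt{11} \approx 44259.0$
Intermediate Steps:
$h{\left(P,v \right)} = 2 + P + v$ ($h{\left(P,v \right)} = \left(P + v\right) + 2 = 2 + P + v$)
$d = 55$ ($d = \left(2 - 1 + 4\right) 11 = 5 \cdot 11 = 55$)
$M = 81$
$J{\left(w,s \right)} = \sqrt{11} - s$ ($J{\left(w,s \right)} = \sqrt{-4 + 15} - s = \sqrt{11} - s$)
$J{\left(d,M \right)} + 44337 = \left(\sqrt{11} - 81\right) + 44337 = \left(-81 + \sqrt{11}\right) + 44337 = 44256 + \sqrt{11}$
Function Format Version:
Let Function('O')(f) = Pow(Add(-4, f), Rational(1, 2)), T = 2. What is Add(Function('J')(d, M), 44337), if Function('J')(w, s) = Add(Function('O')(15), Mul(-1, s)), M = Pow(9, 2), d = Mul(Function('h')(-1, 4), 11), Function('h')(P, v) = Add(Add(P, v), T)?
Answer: Add(44256, Pow(11, Rational(1, 2))) ≈ 44259.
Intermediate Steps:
Function('h')(P, v) = Add(2, P, v) (Function('h')(P, v) = Add(Add(P, v), 2) = Add(2, P, v))
d = 55 (d = Mul(Add(2, -1, 4), 11) = Mul(5, 11) = 55)
M = 81
Function('J')(w, s) = Add(Pow(11, Rational(1, 2)), Mul(-1, s)) (Function('J')(w, s) = Add(Pow(Add(-4, 15), Rational(1, 2)), Mul(-1, s)) = Add(Pow(11, Rational(1, 2)), Mul(-1, s)))
Add(Function('J')(d, M), 44337) = Add(Add(Pow(11, Rational(1, 2)), Mul(-1, 81)), 44337) = Add(Add(Pow(11, Rational(1, 2)), -81), 44337) = Add(Add(-81, Pow(11, Rational(1, 2))), 44337) = Add(44256, Pow(11, Rational(1, 2)))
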